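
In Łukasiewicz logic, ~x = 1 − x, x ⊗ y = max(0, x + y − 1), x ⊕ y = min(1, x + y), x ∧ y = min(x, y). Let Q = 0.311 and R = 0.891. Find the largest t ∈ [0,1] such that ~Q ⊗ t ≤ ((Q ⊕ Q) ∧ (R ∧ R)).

0.933

~Q = 1 − 0.311 = 0.689
So the left factor is ~Q = 0.689.
Q ⊕ Q = min(1, 0.311 + 0.311) = min(1, 0.622) = 0.622
R ∧ R = min(0.891, 0.891) = 0.891
(Q ⊕ Q) ∧ (R ∧ R) = min(0.622, 0.891) = 0.622
So the right-hand bound is (Q ⊕ Q) ∧ (R ∧ R) = 0.622.
The residuum of the Łukasiewicz t-norm gives the supremum: min(1, 1 − 0.689 + 0.622).
1 − 0.689 + 0.622 = 0.933, so t = min(1, 0.933) = 0.933.
Check: 0.689 ⊗ 0.933 = max(0, 0.622) = 0.622 ≤ 0.622.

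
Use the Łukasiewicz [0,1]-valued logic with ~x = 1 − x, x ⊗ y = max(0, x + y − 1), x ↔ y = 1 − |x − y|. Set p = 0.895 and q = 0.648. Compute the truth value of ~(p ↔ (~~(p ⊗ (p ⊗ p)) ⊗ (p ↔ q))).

p ⊗ p = max(0, 0.895 + 0.895 − 1) = max(0, 0.790) = 0.790
p ⊗ (p ⊗ p) = max(0, 0.895 + 0.790 − 1) = max(0, 0.685) = 0.685
~(p ⊗ (p ⊗ p)) = 1 − 0.685 = 0.315
~~(p ⊗ (p ⊗ p)) = 1 − 0.315 = 0.685
p ↔ q = 1 − |0.895 − 0.648| = 1 − 0.247 = 0.753
~~(p ⊗ (p ⊗ p)) ⊗ (p ↔ q) = max(0, 0.685 + 0.753 − 1) = max(0, 0.438) = 0.438
p ↔ (~~(p ⊗ (p ⊗ p)) ⊗ (p ↔ q)) = 1 − |0.895 − 0.438| = 1 − 0.457 = 0.543
~(p ↔ (~~(p ⊗ (p ⊗ p)) ⊗ (p ↔ q))) = 1 − 0.543 = 0.457

0.457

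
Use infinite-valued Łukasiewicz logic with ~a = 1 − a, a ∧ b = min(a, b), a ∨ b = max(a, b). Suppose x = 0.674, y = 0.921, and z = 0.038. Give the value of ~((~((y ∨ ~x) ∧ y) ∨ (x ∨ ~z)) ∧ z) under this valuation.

~x = 1 − 0.674 = 0.326
y ∨ ~x = max(0.921, 0.326) = 0.921
(y ∨ ~x) ∧ y = min(0.921, 0.921) = 0.921
~((y ∨ ~x) ∧ y) = 1 − 0.921 = 0.079
~z = 1 − 0.038 = 0.962
x ∨ ~z = max(0.674, 0.962) = 0.962
~((y ∨ ~x) ∧ y) ∨ (x ∨ ~z) = max(0.079, 0.962) = 0.962
(~((y ∨ ~x) ∧ y) ∨ (x ∨ ~z)) ∧ z = min(0.962, 0.038) = 0.038
~((~((y ∨ ~x) ∧ y) ∨ (x ∨ ~z)) ∧ z) = 1 − 0.038 = 0.962

0.962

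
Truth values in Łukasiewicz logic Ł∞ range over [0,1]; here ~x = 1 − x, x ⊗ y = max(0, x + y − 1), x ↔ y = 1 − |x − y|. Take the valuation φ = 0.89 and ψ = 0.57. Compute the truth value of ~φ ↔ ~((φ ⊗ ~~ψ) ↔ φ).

0.68

~φ = 1 − 0.89 = 0.11
~ψ = 1 − 0.57 = 0.43
~~ψ = 1 − 0.43 = 0.57
φ ⊗ ~~ψ = max(0, 0.89 + 0.57 − 1) = max(0, 0.46) = 0.46
(φ ⊗ ~~ψ) ↔ φ = 1 − |0.46 − 0.89| = 1 − 0.43 = 0.57
~((φ ⊗ ~~ψ) ↔ φ) = 1 − 0.57 = 0.43
~φ ↔ ~((φ ⊗ ~~ψ) ↔ φ) = 1 − |0.11 − 0.43| = 1 − 0.32 = 0.68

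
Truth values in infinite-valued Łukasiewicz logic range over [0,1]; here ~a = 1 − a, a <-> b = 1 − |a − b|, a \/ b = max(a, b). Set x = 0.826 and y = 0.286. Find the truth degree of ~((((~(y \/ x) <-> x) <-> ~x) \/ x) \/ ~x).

y \/ x = max(0.286, 0.826) = 0.826
~(y \/ x) = 1 − 0.826 = 0.174
~(y \/ x) <-> x = 1 − |0.174 − 0.826| = 1 − 0.652 = 0.348
~x = 1 − 0.826 = 0.174
(~(y \/ x) <-> x) <-> ~x = 1 − |0.348 − 0.174| = 1 − 0.174 = 0.826
((~(y \/ x) <-> x) <-> ~x) \/ x = max(0.826, 0.826) = 0.826
(((~(y \/ x) <-> x) <-> ~x) \/ x) \/ ~x = max(0.826, 0.174) = 0.826
~((((~(y \/ x) <-> x) <-> ~x) \/ x) \/ ~x) = 1 − 0.826 = 0.174

0.174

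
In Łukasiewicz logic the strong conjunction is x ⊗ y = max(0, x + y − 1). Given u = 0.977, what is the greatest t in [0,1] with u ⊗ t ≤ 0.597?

0.620

The residuum of the Łukasiewicz t-norm gives the supremum: min(1, 1 − 0.977 + 0.597).
1 − 0.977 + 0.597 = 0.620, so t = min(1, 0.620) = 0.620.
Check: 0.977 ⊗ 0.620 = max(0, 0.597) = 0.597 ≤ 0.597.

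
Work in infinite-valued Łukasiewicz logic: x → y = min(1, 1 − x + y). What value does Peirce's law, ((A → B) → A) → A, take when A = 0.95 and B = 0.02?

A → B = min(1, 1 − 0.95 + 0.02) = min(1, 0.07) = 0.07
(A → B) → A = min(1, 1 − 0.07 + 0.95) = min(1, 1.88) = 1.00
((A → B) → A) → A = min(1, 1 − 1.00 + 0.95) = min(1, 0.95) = 0.95
(The value 0.95 < 1 shows this instance is not satisfied; not a Ł∞-tautology in general.)

0.95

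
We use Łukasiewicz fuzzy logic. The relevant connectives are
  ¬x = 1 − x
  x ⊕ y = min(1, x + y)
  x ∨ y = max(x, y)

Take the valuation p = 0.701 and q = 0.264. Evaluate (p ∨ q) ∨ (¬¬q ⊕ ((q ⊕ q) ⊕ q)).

1.000

p ∨ q = max(0.701, 0.264) = 0.701
¬q = 1 − 0.264 = 0.736
¬¬q = 1 − 0.736 = 0.264
q ⊕ q = min(1, 0.264 + 0.264) = min(1, 0.528) = 0.528
(q ⊕ q) ⊕ q = min(1, 0.528 + 0.264) = min(1, 0.792) = 0.792
¬¬q ⊕ ((q ⊕ q) ⊕ q) = min(1, 0.264 + 0.792) = min(1, 1.056) = 1.000
(p ∨ q) ∨ (¬¬q ⊕ ((q ⊕ q) ⊕ q)) = max(0.701, 1.000) = 1.000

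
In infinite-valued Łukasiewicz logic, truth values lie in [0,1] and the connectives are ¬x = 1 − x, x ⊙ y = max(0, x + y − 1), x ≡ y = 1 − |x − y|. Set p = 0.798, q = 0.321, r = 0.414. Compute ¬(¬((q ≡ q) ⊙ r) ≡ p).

q ≡ q = 1 − |0.321 − 0.321| = 1 − 0.000 = 1.000
(q ≡ q) ⊙ r = max(0, 1.000 + 0.414 − 1) = max(0, 0.414) = 0.414
¬((q ≡ q) ⊙ r) = 1 − 0.414 = 0.586
¬((q ≡ q) ⊙ r) ≡ p = 1 − |0.586 − 0.798| = 1 − 0.212 = 0.788
¬(¬((q ≡ q) ⊙ r) ≡ p) = 1 − 0.788 = 0.212

0.212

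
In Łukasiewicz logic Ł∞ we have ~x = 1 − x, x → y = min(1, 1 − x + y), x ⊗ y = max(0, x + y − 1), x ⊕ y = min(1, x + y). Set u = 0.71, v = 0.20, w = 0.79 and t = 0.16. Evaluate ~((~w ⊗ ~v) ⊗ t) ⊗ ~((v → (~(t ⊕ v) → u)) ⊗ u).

0.29

~w = 1 − 0.79 = 0.21
~v = 1 − 0.20 = 0.80
~w ⊗ ~v = max(0, 0.21 + 0.80 − 1) = max(0, 0.01) = 0.01
(~w ⊗ ~v) ⊗ t = max(0, 0.01 + 0.16 − 1) = max(0, -0.83) = 0.00
~((~w ⊗ ~v) ⊗ t) = 1 − 0.00 = 1.00
t ⊕ v = min(1, 0.16 + 0.20) = min(1, 0.36) = 0.36
~(t ⊕ v) = 1 − 0.36 = 0.64
~(t ⊕ v) → u = min(1, 1 − 0.64 + 0.71) = min(1, 1.07) = 1.00
v → (~(t ⊕ v) → u) = min(1, 1 − 0.20 + 1.00) = min(1, 1.80) = 1.00
(v → (~(t ⊕ v) → u)) ⊗ u = max(0, 1.00 + 0.71 − 1) = max(0, 0.71) = 0.71
~((v → (~(t ⊕ v) → u)) ⊗ u) = 1 − 0.71 = 0.29
~((~w ⊗ ~v) ⊗ t) ⊗ ~((v → (~(t ⊕ v) → u)) ⊗ u) = max(0, 1.00 + 0.29 − 1) = max(0, 0.29) = 0.29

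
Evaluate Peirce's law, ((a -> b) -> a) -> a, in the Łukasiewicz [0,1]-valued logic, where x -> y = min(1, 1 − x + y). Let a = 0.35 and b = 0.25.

a -> b = min(1, 1 − 0.35 + 0.25) = min(1, 0.90) = 0.90
(a -> b) -> a = min(1, 1 − 0.90 + 0.35) = min(1, 0.45) = 0.45
((a -> b) -> a) -> a = min(1, 1 − 0.45 + 0.35) = min(1, 0.90) = 0.90
(The value 0.90 < 1 shows this instance is not satisfied; not a Ł∞-tautology in general.)

0.90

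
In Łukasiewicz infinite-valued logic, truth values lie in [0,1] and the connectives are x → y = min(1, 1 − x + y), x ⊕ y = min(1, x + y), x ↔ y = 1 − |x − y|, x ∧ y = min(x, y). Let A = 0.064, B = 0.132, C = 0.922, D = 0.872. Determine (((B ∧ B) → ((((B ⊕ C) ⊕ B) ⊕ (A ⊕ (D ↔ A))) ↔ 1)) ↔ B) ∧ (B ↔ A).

0.132

B ∧ B = min(0.132, 0.132) = 0.132
B ⊕ C = min(1, 0.132 + 0.922) = min(1, 1.054) = 1.000
(B ⊕ C) ⊕ B = min(1, 1.000 + 0.132) = min(1, 1.132) = 1.000
D ↔ A = 1 − |0.872 − 0.064| = 1 − 0.808 = 0.192
A ⊕ (D ↔ A) = min(1, 0.064 + 0.192) = min(1, 0.256) = 0.256
((B ⊕ C) ⊕ B) ⊕ (A ⊕ (D ↔ A)) = min(1, 1.000 + 0.256) = min(1, 1.256) = 1.000
(((B ⊕ C) ⊕ B) ⊕ (A ⊕ (D ↔ A))) ↔ 1 = 1 − |1.000 − 1.000| = 1 − 0.000 = 1.000
(B ∧ B) → ((((B ⊕ C) ⊕ B) ⊕ (A ⊕ (D ↔ A))) ↔ 1) = min(1, 1 − 0.132 + 1.000) = min(1, 1.868) = 1.000
((B ∧ B) → ((((B ⊕ C) ⊕ B) ⊕ (A ⊕ (D ↔ A))) ↔ 1)) ↔ B = 1 − |1.000 − 0.132| = 1 − 0.868 = 0.132
B ↔ A = 1 − |0.132 − 0.064| = 1 − 0.068 = 0.932
(((B ∧ B) → ((((B ⊕ C) ⊕ B) ⊕ (A ⊕ (D ↔ A))) ↔ 1)) ↔ B) ∧ (B ↔ A) = min(0.132, 0.932) = 0.132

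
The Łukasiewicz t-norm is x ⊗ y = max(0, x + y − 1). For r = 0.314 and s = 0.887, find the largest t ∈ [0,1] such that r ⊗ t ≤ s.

The residuum of the Łukasiewicz t-norm gives the supremum: min(1, 1 − 0.314 + 0.887).
1 − 0.314 + 0.887 = 1.573, so t = min(1, 1.573) = 1.000.
Check: 0.314 ⊗ 1.000 = max(0, 0.314) = 0.314 ≤ 0.887.

1.000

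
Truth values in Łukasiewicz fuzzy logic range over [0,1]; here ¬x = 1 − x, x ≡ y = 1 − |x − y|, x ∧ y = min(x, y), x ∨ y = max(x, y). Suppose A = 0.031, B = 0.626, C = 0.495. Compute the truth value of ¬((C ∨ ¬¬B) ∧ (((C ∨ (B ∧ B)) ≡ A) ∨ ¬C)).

0.495

¬B = 1 − 0.626 = 0.374
¬¬B = 1 − 0.374 = 0.626
C ∨ ¬¬B = max(0.495, 0.626) = 0.626
B ∧ B = min(0.626, 0.626) = 0.626
C ∨ (B ∧ B) = max(0.495, 0.626) = 0.626
(C ∨ (B ∧ B)) ≡ A = 1 − |0.626 − 0.031| = 1 − 0.595 = 0.405
¬C = 1 − 0.495 = 0.505
((C ∨ (B ∧ B)) ≡ A) ∨ ¬C = max(0.405, 0.505) = 0.505
(C ∨ ¬¬B) ∧ (((C ∨ (B ∧ B)) ≡ A) ∨ ¬C) = min(0.626, 0.505) = 0.505
¬((C ∨ ¬¬B) ∧ (((C ∨ (B ∧ B)) ≡ A) ∨ ¬C)) = 1 − 0.505 = 0.495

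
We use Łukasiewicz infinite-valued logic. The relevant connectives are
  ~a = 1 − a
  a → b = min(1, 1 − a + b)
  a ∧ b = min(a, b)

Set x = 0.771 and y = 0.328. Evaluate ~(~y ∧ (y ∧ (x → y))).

0.672

~y = 1 − 0.328 = 0.672
x → y = min(1, 1 − 0.771 + 0.328) = min(1, 0.557) = 0.557
y ∧ (x → y) = min(0.328, 0.557) = 0.328
~y ∧ (y ∧ (x → y)) = min(0.672, 0.328) = 0.328
~(~y ∧ (y ∧ (x → y))) = 1 − 0.328 = 0.672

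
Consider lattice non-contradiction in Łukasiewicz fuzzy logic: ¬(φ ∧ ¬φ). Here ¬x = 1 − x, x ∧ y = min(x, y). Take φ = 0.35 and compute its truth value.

¬φ = 1 − 0.35 = 0.65
φ ∧ ¬φ = min(0.35, 0.65) = 0.35
¬(φ ∧ ¬φ) = 1 − 0.35 = 0.65
(The value 0.65 < 1 shows this instance is not satisfied; not a Ł∞-tautology — its value is 1 − min(a, 1−a).)

0.65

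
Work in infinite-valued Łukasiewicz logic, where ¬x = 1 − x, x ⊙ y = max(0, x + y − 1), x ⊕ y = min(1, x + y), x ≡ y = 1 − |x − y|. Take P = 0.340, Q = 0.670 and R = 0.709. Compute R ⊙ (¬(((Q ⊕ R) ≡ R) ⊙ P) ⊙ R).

Q ⊕ R = min(1, 0.670 + 0.709) = min(1, 1.379) = 1.000
(Q ⊕ R) ≡ R = 1 − |1.000 − 0.709| = 1 − 0.291 = 0.709
((Q ⊕ R) ≡ R) ⊙ P = max(0, 0.709 + 0.340 − 1) = max(0, 0.049) = 0.049
¬(((Q ⊕ R) ≡ R) ⊙ P) = 1 − 0.049 = 0.951
¬(((Q ⊕ R) ≡ R) ⊙ P) ⊙ R = max(0, 0.951 + 0.709 − 1) = max(0, 0.660) = 0.660
R ⊙ (¬(((Q ⊕ R) ≡ R) ⊙ P) ⊙ R) = max(0, 0.709 + 0.660 − 1) = max(0, 0.369) = 0.369

0.369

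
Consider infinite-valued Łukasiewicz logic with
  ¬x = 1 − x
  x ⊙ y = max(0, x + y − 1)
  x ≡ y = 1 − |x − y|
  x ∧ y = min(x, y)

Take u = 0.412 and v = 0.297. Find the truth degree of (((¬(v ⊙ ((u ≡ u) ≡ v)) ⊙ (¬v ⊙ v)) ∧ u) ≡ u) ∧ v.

u ≡ u = 1 − |0.412 − 0.412| = 1 − 0.000 = 1.000
(u ≡ u) ≡ v = 1 − |1.000 − 0.297| = 1 − 0.703 = 0.297
v ⊙ ((u ≡ u) ≡ v) = max(0, 0.297 + 0.297 − 1) = max(0, -0.406) = 0.000
¬(v ⊙ ((u ≡ u) ≡ v)) = 1 − 0.000 = 1.000
¬v = 1 − 0.297 = 0.703
¬v ⊙ v = max(0, 0.703 + 0.297 − 1) = max(0, 0.000) = 0.000
¬(v ⊙ ((u ≡ u) ≡ v)) ⊙ (¬v ⊙ v) = max(0, 1.000 + 0.000 − 1) = max(0, 0.000) = 0.000
(¬(v ⊙ ((u ≡ u) ≡ v)) ⊙ (¬v ⊙ v)) ∧ u = min(0.000, 0.412) = 0.000
((¬(v ⊙ ((u ≡ u) ≡ v)) ⊙ (¬v ⊙ v)) ∧ u) ≡ u = 1 − |0.000 − 0.412| = 1 − 0.412 = 0.588
(((¬(v ⊙ ((u ≡ u) ≡ v)) ⊙ (¬v ⊙ v)) ∧ u) ≡ u) ∧ v = min(0.588, 0.297) = 0.297

0.297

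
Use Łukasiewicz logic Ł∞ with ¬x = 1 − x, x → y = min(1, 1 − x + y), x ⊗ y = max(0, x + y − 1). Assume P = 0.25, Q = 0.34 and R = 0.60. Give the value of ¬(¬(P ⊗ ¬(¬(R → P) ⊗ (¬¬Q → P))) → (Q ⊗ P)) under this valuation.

1.00

R → P = min(1, 1 − 0.60 + 0.25) = min(1, 0.65) = 0.65
¬(R → P) = 1 − 0.65 = 0.35
¬Q = 1 − 0.34 = 0.66
¬¬Q = 1 − 0.66 = 0.34
¬¬Q → P = min(1, 1 − 0.34 + 0.25) = min(1, 0.91) = 0.91
¬(R → P) ⊗ (¬¬Q → P) = max(0, 0.35 + 0.91 − 1) = max(0, 0.26) = 0.26
¬(¬(R → P) ⊗ (¬¬Q → P)) = 1 − 0.26 = 0.74
P ⊗ ¬(¬(R → P) ⊗ (¬¬Q → P)) = max(0, 0.25 + 0.74 − 1) = max(0, -0.01) = 0.00
¬(P ⊗ ¬(¬(R → P) ⊗ (¬¬Q → P))) = 1 − 0.00 = 1.00
Q ⊗ P = max(0, 0.34 + 0.25 − 1) = max(0, -0.41) = 0.00
¬(P ⊗ ¬(¬(R → P) ⊗ (¬¬Q → P))) → (Q ⊗ P) = min(1, 1 − 1.00 + 0.00) = min(1, 0.00) = 0.00
¬(¬(P ⊗ ¬(¬(R → P) ⊗ (¬¬Q → P))) → (Q ⊗ P)) = 1 − 0.00 = 1.00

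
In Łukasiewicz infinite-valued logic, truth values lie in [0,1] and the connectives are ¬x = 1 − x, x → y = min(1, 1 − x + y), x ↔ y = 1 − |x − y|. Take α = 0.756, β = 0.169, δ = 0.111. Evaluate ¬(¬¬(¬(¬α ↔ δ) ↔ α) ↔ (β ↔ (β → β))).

0.208

¬α = 1 − 0.756 = 0.244
¬α ↔ δ = 1 − |0.244 − 0.111| = 1 − 0.133 = 0.867
¬(¬α ↔ δ) = 1 − 0.867 = 0.133
¬(¬α ↔ δ) ↔ α = 1 − |0.133 − 0.756| = 1 − 0.623 = 0.377
¬(¬(¬α ↔ δ) ↔ α) = 1 − 0.377 = 0.623
¬¬(¬(¬α ↔ δ) ↔ α) = 1 − 0.623 = 0.377
β → β = min(1, 1 − 0.169 + 0.169) = min(1, 1.000) = 1.000
β ↔ (β → β) = 1 − |0.169 − 1.000| = 1 − 0.831 = 0.169
¬¬(¬(¬α ↔ δ) ↔ α) ↔ (β ↔ (β → β)) = 1 − |0.377 − 0.169| = 1 − 0.208 = 0.792
¬(¬¬(¬(¬α ↔ δ) ↔ α) ↔ (β ↔ (β → β))) = 1 − 0.792 = 0.208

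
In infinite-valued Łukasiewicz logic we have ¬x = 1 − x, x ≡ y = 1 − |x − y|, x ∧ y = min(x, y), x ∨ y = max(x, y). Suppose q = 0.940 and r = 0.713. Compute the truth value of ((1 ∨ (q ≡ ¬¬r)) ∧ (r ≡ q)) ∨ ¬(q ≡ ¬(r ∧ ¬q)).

0.773

¬r = 1 − 0.713 = 0.287
¬¬r = 1 − 0.287 = 0.713
q ≡ ¬¬r = 1 − |0.940 − 0.713| = 1 − 0.227 = 0.773
1 ∨ (q ≡ ¬¬r) = max(1.000, 0.773) = 1.000
r ≡ q = 1 − |0.713 − 0.940| = 1 − 0.227 = 0.773
(1 ∨ (q ≡ ¬¬r)) ∧ (r ≡ q) = min(1.000, 0.773) = 0.773
¬q = 1 − 0.940 = 0.060
r ∧ ¬q = min(0.713, 0.060) = 0.060
¬(r ∧ ¬q) = 1 − 0.060 = 0.940
q ≡ ¬(r ∧ ¬q) = 1 − |0.940 − 0.940| = 1 − 0.000 = 1.000
¬(q ≡ ¬(r ∧ ¬q)) = 1 − 1.000 = 0.000
((1 ∨ (q ≡ ¬¬r)) ∧ (r ≡ q)) ∨ ¬(q ≡ ¬(r ∧ ¬q)) = max(0.773, 0.000) = 0.773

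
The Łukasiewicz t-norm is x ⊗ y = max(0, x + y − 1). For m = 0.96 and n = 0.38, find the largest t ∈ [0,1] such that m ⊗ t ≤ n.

0.42

The residuum of the Łukasiewicz t-norm gives the supremum: min(1, 1 − 0.96 + 0.38).
1 − 0.96 + 0.38 = 0.42, so t = min(1, 0.42) = 0.42.
Check: 0.96 ⊗ 0.42 = max(0, 0.38) = 0.38 ≤ 0.38.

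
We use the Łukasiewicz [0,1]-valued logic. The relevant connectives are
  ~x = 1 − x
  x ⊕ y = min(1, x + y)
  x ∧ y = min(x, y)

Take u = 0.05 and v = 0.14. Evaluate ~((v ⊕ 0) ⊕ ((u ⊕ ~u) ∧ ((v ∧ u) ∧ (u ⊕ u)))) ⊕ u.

v ⊕ 0 = min(1, 0.14 + 0.00) = min(1, 0.14) = 0.14
~u = 1 − 0.05 = 0.95
u ⊕ ~u = min(1, 0.05 + 0.95) = min(1, 1.00) = 1.00
v ∧ u = min(0.14, 0.05) = 0.05
u ⊕ u = min(1, 0.05 + 0.05) = min(1, 0.10) = 0.10
(v ∧ u) ∧ (u ⊕ u) = min(0.05, 0.10) = 0.05
(u ⊕ ~u) ∧ ((v ∧ u) ∧ (u ⊕ u)) = min(1.00, 0.05) = 0.05
(v ⊕ 0) ⊕ ((u ⊕ ~u) ∧ ((v ∧ u) ∧ (u ⊕ u))) = min(1, 0.14 + 0.05) = min(1, 0.19) = 0.19
~((v ⊕ 0) ⊕ ((u ⊕ ~u) ∧ ((v ∧ u) ∧ (u ⊕ u)))) = 1 − 0.19 = 0.81
~((v ⊕ 0) ⊕ ((u ⊕ ~u) ∧ ((v ∧ u) ∧ (u ⊕ u)))) ⊕ u = min(1, 0.81 + 0.05) = min(1, 0.86) = 0.86

0.86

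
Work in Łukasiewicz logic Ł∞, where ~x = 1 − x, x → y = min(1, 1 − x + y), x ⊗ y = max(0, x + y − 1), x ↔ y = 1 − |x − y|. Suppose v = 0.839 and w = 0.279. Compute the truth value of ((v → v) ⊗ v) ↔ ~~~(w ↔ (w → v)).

0.882

v → v = min(1, 1 − 0.839 + 0.839) = min(1, 1.000) = 1.000
(v → v) ⊗ v = max(0, 1.000 + 0.839 − 1) = max(0, 0.839) = 0.839
w → v = min(1, 1 − 0.279 + 0.839) = min(1, 1.560) = 1.000
w ↔ (w → v) = 1 − |0.279 − 1.000| = 1 − 0.721 = 0.279
~(w ↔ (w → v)) = 1 − 0.279 = 0.721
~~(w ↔ (w → v)) = 1 − 0.721 = 0.279
~~~(w ↔ (w → v)) = 1 − 0.279 = 0.721
((v → v) ⊗ v) ↔ ~~~(w ↔ (w → v)) = 1 − |0.839 − 0.721| = 1 − 0.118 = 0.882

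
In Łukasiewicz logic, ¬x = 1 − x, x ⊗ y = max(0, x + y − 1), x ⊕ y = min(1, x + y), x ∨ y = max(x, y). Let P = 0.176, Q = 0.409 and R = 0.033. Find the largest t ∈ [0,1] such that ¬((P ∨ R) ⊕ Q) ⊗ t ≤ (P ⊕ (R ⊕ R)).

0.827

P ∨ R = max(0.176, 0.033) = 0.176
(P ∨ R) ⊕ Q = min(1, 0.176 + 0.409) = min(1, 0.585) = 0.585
¬((P ∨ R) ⊕ Q) = 1 − 0.585 = 0.415
So the left factor is ¬((P ∨ R) ⊕ Q) = 0.415.
R ⊕ R = min(1, 0.033 + 0.033) = min(1, 0.066) = 0.066
P ⊕ (R ⊕ R) = min(1, 0.176 + 0.066) = min(1, 0.242) = 0.242
So the right-hand bound is P ⊕ (R ⊕ R) = 0.242.
The residuum of the Łukasiewicz t-norm gives the supremum: min(1, 1 − 0.415 + 0.242).
1 − 0.415 + 0.242 = 0.827, so t = min(1, 0.827) = 0.827.
Check: 0.415 ⊗ 0.827 = max(0, 0.242) = 0.242 ≤ 0.242.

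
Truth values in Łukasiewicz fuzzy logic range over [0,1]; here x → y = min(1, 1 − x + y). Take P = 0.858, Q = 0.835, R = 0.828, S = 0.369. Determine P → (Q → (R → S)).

R → S = min(1, 1 − 0.828 + 0.369) = min(1, 0.541) = 0.541
Q → (R → S) = min(1, 1 − 0.835 + 0.541) = min(1, 0.706) = 0.706
P → (Q → (R → S)) = min(1, 1 − 0.858 + 0.706) = min(1, 0.848) = 0.848

0.848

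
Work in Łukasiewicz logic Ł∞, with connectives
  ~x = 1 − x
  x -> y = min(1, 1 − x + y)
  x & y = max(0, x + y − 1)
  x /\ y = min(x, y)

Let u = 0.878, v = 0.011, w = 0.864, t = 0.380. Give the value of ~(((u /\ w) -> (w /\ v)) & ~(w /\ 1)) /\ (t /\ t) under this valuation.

u /\ w = min(0.878, 0.864) = 0.864
w /\ v = min(0.864, 0.011) = 0.011
(u /\ w) -> (w /\ v) = min(1, 1 − 0.864 + 0.011) = min(1, 0.147) = 0.147
w /\ 1 = min(0.864, 1.000) = 0.864
~(w /\ 1) = 1 − 0.864 = 0.136
((u /\ w) -> (w /\ v)) & ~(w /\ 1) = max(0, 0.147 + 0.136 − 1) = max(0, -0.717) = 0.000
~(((u /\ w) -> (w /\ v)) & ~(w /\ 1)) = 1 − 0.000 = 1.000
t /\ t = min(0.380, 0.380) = 0.380
~(((u /\ w) -> (w /\ v)) & ~(w /\ 1)) /\ (t /\ t) = min(1.000, 0.380) = 0.380

0.380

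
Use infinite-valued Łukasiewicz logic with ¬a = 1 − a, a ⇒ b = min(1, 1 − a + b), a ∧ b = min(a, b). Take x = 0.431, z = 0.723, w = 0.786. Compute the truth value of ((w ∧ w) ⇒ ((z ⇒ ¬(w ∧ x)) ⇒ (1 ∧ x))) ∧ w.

0.786

w ∧ w = min(0.786, 0.786) = 0.786
w ∧ x = min(0.786, 0.431) = 0.431
¬(w ∧ x) = 1 − 0.431 = 0.569
z ⇒ ¬(w ∧ x) = min(1, 1 − 0.723 + 0.569) = min(1, 0.846) = 0.846
1 ∧ x = min(1.000, 0.431) = 0.431
(z ⇒ ¬(w ∧ x)) ⇒ (1 ∧ x) = min(1, 1 − 0.846 + 0.431) = min(1, 0.585) = 0.585
(w ∧ w) ⇒ ((z ⇒ ¬(w ∧ x)) ⇒ (1 ∧ x)) = min(1, 1 − 0.786 + 0.585) = min(1, 0.799) = 0.799
((w ∧ w) ⇒ ((z ⇒ ¬(w ∧ x)) ⇒ (1 ∧ x))) ∧ w = min(0.799, 0.786) = 0.786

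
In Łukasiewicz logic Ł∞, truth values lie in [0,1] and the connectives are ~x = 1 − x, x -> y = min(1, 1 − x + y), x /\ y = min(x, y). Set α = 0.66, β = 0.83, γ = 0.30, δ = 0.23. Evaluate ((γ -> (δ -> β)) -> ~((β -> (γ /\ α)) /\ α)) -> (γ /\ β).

0.77

δ -> β = min(1, 1 − 0.23 + 0.83) = min(1, 1.60) = 1.00
γ -> (δ -> β) = min(1, 1 − 0.30 + 1.00) = min(1, 1.70) = 1.00
γ /\ α = min(0.30, 0.66) = 0.30
β -> (γ /\ α) = min(1, 1 − 0.83 + 0.30) = min(1, 0.47) = 0.47
(β -> (γ /\ α)) /\ α = min(0.47, 0.66) = 0.47
~((β -> (γ /\ α)) /\ α) = 1 − 0.47 = 0.53
(γ -> (δ -> β)) -> ~((β -> (γ /\ α)) /\ α) = min(1, 1 − 1.00 + 0.53) = min(1, 0.53) = 0.53
γ /\ β = min(0.30, 0.83) = 0.30
((γ -> (δ -> β)) -> ~((β -> (γ /\ α)) /\ α)) -> (γ /\ β) = min(1, 1 − 0.53 + 0.30) = min(1, 0.77) = 0.77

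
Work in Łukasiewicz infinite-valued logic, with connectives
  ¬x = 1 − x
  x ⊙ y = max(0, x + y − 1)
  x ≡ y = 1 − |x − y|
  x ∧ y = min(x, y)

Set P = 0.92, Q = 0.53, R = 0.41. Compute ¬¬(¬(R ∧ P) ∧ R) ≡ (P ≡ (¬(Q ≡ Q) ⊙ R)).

R ∧ P = min(0.41, 0.92) = 0.41
¬(R ∧ P) = 1 − 0.41 = 0.59
¬(R ∧ P) ∧ R = min(0.59, 0.41) = 0.41
¬(¬(R ∧ P) ∧ R) = 1 − 0.41 = 0.59
¬¬(¬(R ∧ P) ∧ R) = 1 − 0.59 = 0.41
Q ≡ Q = 1 − |0.53 − 0.53| = 1 − 0.00 = 1.00
¬(Q ≡ Q) = 1 − 1.00 = 0.00
¬(Q ≡ Q) ⊙ R = max(0, 0.00 + 0.41 − 1) = max(0, -0.59) = 0.00
P ≡ (¬(Q ≡ Q) ⊙ R) = 1 − |0.92 − 0.00| = 1 − 0.92 = 0.08
¬¬(¬(R ∧ P) ∧ R) ≡ (P ≡ (¬(Q ≡ Q) ⊙ R)) = 1 − |0.41 − 0.08| = 1 − 0.33 = 0.67

0.67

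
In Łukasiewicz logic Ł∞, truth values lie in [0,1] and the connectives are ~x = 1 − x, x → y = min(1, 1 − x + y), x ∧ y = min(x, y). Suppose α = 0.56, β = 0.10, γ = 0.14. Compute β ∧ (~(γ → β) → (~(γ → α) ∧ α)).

γ → β = min(1, 1 − 0.14 + 0.10) = min(1, 0.96) = 0.96
~(γ → β) = 1 − 0.96 = 0.04
γ → α = min(1, 1 − 0.14 + 0.56) = min(1, 1.42) = 1.00
~(γ → α) = 1 − 1.00 = 0.00
~(γ → α) ∧ α = min(0.00, 0.56) = 0.00
~(γ → β) → (~(γ → α) ∧ α) = min(1, 1 − 0.04 + 0.00) = min(1, 0.96) = 0.96
β ∧ (~(γ → β) → (~(γ → α) ∧ α)) = min(0.10, 0.96) = 0.10

0.10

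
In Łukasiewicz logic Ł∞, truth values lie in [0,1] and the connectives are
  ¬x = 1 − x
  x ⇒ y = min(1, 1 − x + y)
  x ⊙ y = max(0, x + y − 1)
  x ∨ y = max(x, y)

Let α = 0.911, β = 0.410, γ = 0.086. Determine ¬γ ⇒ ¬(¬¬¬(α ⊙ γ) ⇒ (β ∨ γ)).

0.676

¬γ = 1 − 0.086 = 0.914
α ⊙ γ = max(0, 0.911 + 0.086 − 1) = max(0, -0.003) = 0.000
¬(α ⊙ γ) = 1 − 0.000 = 1.000
¬¬(α ⊙ γ) = 1 − 1.000 = 0.000
¬¬¬(α ⊙ γ) = 1 − 0.000 = 1.000
β ∨ γ = max(0.410, 0.086) = 0.410
¬¬¬(α ⊙ γ) ⇒ (β ∨ γ) = min(1, 1 − 1.000 + 0.410) = min(1, 0.410) = 0.410
¬(¬¬¬(α ⊙ γ) ⇒ (β ∨ γ)) = 1 − 0.410 = 0.590
¬γ ⇒ ¬(¬¬¬(α ⊙ γ) ⇒ (β ∨ γ)) = min(1, 1 − 0.914 + 0.590) = min(1, 0.676) = 0.676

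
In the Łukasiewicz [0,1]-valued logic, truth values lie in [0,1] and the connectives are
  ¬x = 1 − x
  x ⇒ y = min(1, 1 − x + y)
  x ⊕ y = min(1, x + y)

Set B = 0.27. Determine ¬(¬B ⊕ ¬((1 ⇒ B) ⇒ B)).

¬B = 1 − 0.27 = 0.73
1 ⇒ B = min(1, 1 − 1.00 + 0.27) = min(1, 0.27) = 0.27
(1 ⇒ B) ⇒ B = min(1, 1 − 0.27 + 0.27) = min(1, 1.00) = 1.00
¬((1 ⇒ B) ⇒ B) = 1 − 1.00 = 0.00
¬B ⊕ ¬((1 ⇒ B) ⇒ B) = min(1, 0.73 + 0.00) = min(1, 0.73) = 0.73
¬(¬B ⊕ ¬((1 ⇒ B) ⇒ B)) = 1 − 0.73 = 0.27

0.27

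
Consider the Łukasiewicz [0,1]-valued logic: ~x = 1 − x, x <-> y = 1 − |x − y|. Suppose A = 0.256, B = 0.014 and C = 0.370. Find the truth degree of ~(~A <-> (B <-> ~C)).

0.360

~A = 1 − 0.256 = 0.744
~C = 1 − 0.370 = 0.630
B <-> ~C = 1 − |0.014 − 0.630| = 1 − 0.616 = 0.384
~A <-> (B <-> ~C) = 1 − |0.744 − 0.384| = 1 − 0.360 = 0.640
~(~A <-> (B <-> ~C)) = 1 − 0.640 = 0.360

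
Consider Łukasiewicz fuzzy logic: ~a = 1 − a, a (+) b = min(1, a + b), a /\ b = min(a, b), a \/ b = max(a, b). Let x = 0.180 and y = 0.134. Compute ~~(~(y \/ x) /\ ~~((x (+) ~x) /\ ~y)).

y \/ x = max(0.134, 0.180) = 0.180
~(y \/ x) = 1 − 0.180 = 0.820
~x = 1 − 0.180 = 0.820
x (+) ~x = min(1, 0.180 + 0.820) = min(1, 1.000) = 1.000
~y = 1 − 0.134 = 0.866
(x (+) ~x) /\ ~y = min(1.000, 0.866) = 0.866
~((x (+) ~x) /\ ~y) = 1 − 0.866 = 0.134
~~((x (+) ~x) /\ ~y) = 1 − 0.134 = 0.866
~(y \/ x) /\ ~~((x (+) ~x) /\ ~y) = min(0.820, 0.866) = 0.820
~(~(y \/ x) /\ ~~((x (+) ~x) /\ ~y)) = 1 − 0.820 = 0.180
~~(~(y \/ x) /\ ~~((x (+) ~x) /\ ~y)) = 1 − 0.180 = 0.820

0.820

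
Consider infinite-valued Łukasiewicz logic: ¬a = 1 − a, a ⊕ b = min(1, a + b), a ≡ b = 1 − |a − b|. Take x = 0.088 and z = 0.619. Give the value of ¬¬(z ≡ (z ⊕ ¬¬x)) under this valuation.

0.912

¬x = 1 − 0.088 = 0.912
¬¬x = 1 − 0.912 = 0.088
z ⊕ ¬¬x = min(1, 0.619 + 0.088) = min(1, 0.707) = 0.707
z ≡ (z ⊕ ¬¬x) = 1 − |0.619 − 0.707| = 1 − 0.088 = 0.912
¬(z ≡ (z ⊕ ¬¬x)) = 1 − 0.912 = 0.088
¬¬(z ≡ (z ⊕ ¬¬x)) = 1 − 0.088 = 0.912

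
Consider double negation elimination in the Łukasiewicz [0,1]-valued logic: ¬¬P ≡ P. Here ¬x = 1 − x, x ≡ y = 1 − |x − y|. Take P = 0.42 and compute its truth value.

1.00

¬P = 1 − 0.42 = 0.58
¬¬P = 1 − 0.58 = 0.42
¬¬P ≡ P = 1 − |0.42 − 0.42| = 1 − 0.00 = 1.00
(As expected: always 1 in Ł∞ since negation is involutive.)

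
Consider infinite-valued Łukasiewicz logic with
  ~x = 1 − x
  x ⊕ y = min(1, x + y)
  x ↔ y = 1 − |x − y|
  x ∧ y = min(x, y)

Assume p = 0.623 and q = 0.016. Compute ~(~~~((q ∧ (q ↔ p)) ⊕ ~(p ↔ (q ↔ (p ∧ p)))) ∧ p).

q ↔ p = 1 − |0.016 − 0.623| = 1 − 0.607 = 0.393
q ∧ (q ↔ p) = min(0.016, 0.393) = 0.016
p ∧ p = min(0.623, 0.623) = 0.623
q ↔ (p ∧ p) = 1 − |0.016 − 0.623| = 1 − 0.607 = 0.393
p ↔ (q ↔ (p ∧ p)) = 1 − |0.623 − 0.393| = 1 − 0.230 = 0.770
~(p ↔ (q ↔ (p ∧ p))) = 1 − 0.770 = 0.230
(q ∧ (q ↔ p)) ⊕ ~(p ↔ (q ↔ (p ∧ p))) = min(1, 0.016 + 0.230) = min(1, 0.246) = 0.246
~((q ∧ (q ↔ p)) ⊕ ~(p ↔ (q ↔ (p ∧ p)))) = 1 − 0.246 = 0.754
~~((q ∧ (q ↔ p)) ⊕ ~(p ↔ (q ↔ (p ∧ p)))) = 1 − 0.754 = 0.246
~~~((q ∧ (q ↔ p)) ⊕ ~(p ↔ (q ↔ (p ∧ p)))) = 1 − 0.246 = 0.754
~~~((q ∧ (q ↔ p)) ⊕ ~(p ↔ (q ↔ (p ∧ p)))) ∧ p = min(0.754, 0.623) = 0.623
~(~~~((q ∧ (q ↔ p)) ⊕ ~(p ↔ (q ↔ (p ∧ p)))) ∧ p) = 1 − 0.623 = 0.377

0.377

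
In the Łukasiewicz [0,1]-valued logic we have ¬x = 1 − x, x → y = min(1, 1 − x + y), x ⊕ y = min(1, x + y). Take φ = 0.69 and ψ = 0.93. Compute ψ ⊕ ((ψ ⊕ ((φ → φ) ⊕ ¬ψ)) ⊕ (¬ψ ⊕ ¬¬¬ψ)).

φ → φ = min(1, 1 − 0.69 + 0.69) = min(1, 1.00) = 1.00
¬ψ = 1 − 0.93 = 0.07
(φ → φ) ⊕ ¬ψ = min(1, 1.00 + 0.07) = min(1, 1.07) = 1.00
ψ ⊕ ((φ → φ) ⊕ ¬ψ) = min(1, 0.93 + 1.00) = min(1, 1.93) = 1.00
¬¬ψ = 1 − 0.07 = 0.93
¬¬¬ψ = 1 − 0.93 = 0.07
¬ψ ⊕ ¬¬¬ψ = min(1, 0.07 + 0.07) = min(1, 0.14) = 0.14
(ψ ⊕ ((φ → φ) ⊕ ¬ψ)) ⊕ (¬ψ ⊕ ¬¬¬ψ) = min(1, 1.00 + 0.14) = min(1, 1.14) = 1.00
ψ ⊕ ((ψ ⊕ ((φ → φ) ⊕ ¬ψ)) ⊕ (¬ψ ⊕ ¬¬¬ψ)) = min(1, 0.93 + 1.00) = min(1, 1.93) = 1.00

1.00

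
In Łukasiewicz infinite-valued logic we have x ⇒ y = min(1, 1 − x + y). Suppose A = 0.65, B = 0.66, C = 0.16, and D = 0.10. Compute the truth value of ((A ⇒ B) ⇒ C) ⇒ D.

0.94

A ⇒ B = min(1, 1 − 0.65 + 0.66) = min(1, 1.01) = 1.00
(A ⇒ B) ⇒ C = min(1, 1 − 1.00 + 0.16) = min(1, 0.16) = 0.16
((A ⇒ B) ⇒ C) ⇒ D = min(1, 1 − 0.16 + 0.10) = min(1, 0.94) = 0.94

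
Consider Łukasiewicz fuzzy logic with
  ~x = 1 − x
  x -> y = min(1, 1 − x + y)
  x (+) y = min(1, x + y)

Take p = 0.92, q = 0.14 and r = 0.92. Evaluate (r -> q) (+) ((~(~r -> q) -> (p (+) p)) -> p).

1.00

r -> q = min(1, 1 − 0.92 + 0.14) = min(1, 0.22) = 0.22
~r = 1 − 0.92 = 0.08
~r -> q = min(1, 1 − 0.08 + 0.14) = min(1, 1.06) = 1.00
~(~r -> q) = 1 − 1.00 = 0.00
p (+) p = min(1, 0.92 + 0.92) = min(1, 1.84) = 1.00
~(~r -> q) -> (p (+) p) = min(1, 1 − 0.00 + 1.00) = min(1, 2.00) = 1.00
(~(~r -> q) -> (p (+) p)) -> p = min(1, 1 − 1.00 + 0.92) = min(1, 0.92) = 0.92
(r -> q) (+) ((~(~r -> q) -> (p (+) p)) -> p) = min(1, 0.22 + 0.92) = min(1, 1.14) = 1.00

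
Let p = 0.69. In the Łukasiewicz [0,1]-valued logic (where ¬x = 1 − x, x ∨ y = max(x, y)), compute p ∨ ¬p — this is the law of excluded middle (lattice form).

¬p = 1 − 0.69 = 0.31
p ∨ ¬p = max(0.69, 0.31) = 0.69
(The value 0.69 < 1 shows this instance is not satisfied; not a Ł∞-tautology — its value is max(a, 1−a).)

0.69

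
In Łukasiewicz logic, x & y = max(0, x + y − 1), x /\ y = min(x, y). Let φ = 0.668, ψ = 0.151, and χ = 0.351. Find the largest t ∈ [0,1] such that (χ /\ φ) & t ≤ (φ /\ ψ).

0.800

χ /\ φ = min(0.351, 0.668) = 0.351
So the left factor is χ /\ φ = 0.351.
φ /\ ψ = min(0.668, 0.151) = 0.151
So the right-hand bound is φ /\ ψ = 0.151.
The residuum of the Łukasiewicz t-norm gives the supremum: min(1, 1 − 0.351 + 0.151).
1 − 0.351 + 0.151 = 0.800, so t = min(1, 0.800) = 0.800.
Check: 0.351 & 0.800 = max(0, 0.151) = 0.151 ≤ 0.151.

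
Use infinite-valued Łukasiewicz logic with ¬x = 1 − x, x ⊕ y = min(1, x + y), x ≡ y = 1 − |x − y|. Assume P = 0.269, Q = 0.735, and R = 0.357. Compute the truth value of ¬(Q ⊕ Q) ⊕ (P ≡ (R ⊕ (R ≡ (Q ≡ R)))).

Q ⊕ Q = min(1, 0.735 + 0.735) = min(1, 1.470) = 1.000
¬(Q ⊕ Q) = 1 − 1.000 = 0.000
Q ≡ R = 1 − |0.735 − 0.357| = 1 − 0.378 = 0.622
R ≡ (Q ≡ R) = 1 − |0.357 − 0.622| = 1 − 0.265 = 0.735
R ⊕ (R ≡ (Q ≡ R)) = min(1, 0.357 + 0.735) = min(1, 1.092) = 1.000
P ≡ (R ⊕ (R ≡ (Q ≡ R))) = 1 − |0.269 − 1.000| = 1 − 0.731 = 0.269
¬(Q ⊕ Q) ⊕ (P ≡ (R ⊕ (R ≡ (Q ≡ R)))) = min(1, 0.000 + 0.269) = min(1, 0.269) = 0.269

0.269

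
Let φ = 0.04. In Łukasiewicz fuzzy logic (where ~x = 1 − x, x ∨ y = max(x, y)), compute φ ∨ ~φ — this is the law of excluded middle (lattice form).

~φ = 1 − 0.04 = 0.96
φ ∨ ~φ = max(0.04, 0.96) = 0.96
(The value 0.96 < 1 shows this instance is not satisfied; not a Ł∞-tautology — its value is max(a, 1−a).)

0.96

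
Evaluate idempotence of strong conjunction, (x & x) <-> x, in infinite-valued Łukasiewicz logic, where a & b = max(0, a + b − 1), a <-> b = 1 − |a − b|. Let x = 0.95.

0.95

x & x = max(0, 0.95 + 0.95 − 1) = max(0, 0.90) = 0.90
(x & x) <-> x = 1 − |0.90 − 0.95| = 1 − 0.05 = 0.95
(The value 0.95 < 1 shows this instance is not satisfied; fails in Ł∞ since a ⊗ a = max(0, 2a−1) ≠ a in general.)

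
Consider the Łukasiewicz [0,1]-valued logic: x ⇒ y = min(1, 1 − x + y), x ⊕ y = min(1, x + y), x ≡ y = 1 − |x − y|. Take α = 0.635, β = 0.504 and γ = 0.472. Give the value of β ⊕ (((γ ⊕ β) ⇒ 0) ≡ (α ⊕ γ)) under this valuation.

γ ⊕ β = min(1, 0.472 + 0.504) = min(1, 0.976) = 0.976
(γ ⊕ β) ⇒ 0 = min(1, 1 − 0.976 + 0.000) = min(1, 0.024) = 0.024
α ⊕ γ = min(1, 0.635 + 0.472) = min(1, 1.107) = 1.000
((γ ⊕ β) ⇒ 0) ≡ (α ⊕ γ) = 1 − |0.024 − 1.000| = 1 − 0.976 = 0.024
β ⊕ (((γ ⊕ β) ⇒ 0) ≡ (α ⊕ γ)) = min(1, 0.504 + 0.024) = min(1, 0.528) = 0.528

0.528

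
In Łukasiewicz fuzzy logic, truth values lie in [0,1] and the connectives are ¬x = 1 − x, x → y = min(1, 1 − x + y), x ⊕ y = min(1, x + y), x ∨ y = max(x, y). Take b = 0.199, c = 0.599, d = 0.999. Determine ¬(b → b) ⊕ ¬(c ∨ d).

0.001

b → b = min(1, 1 − 0.199 + 0.199) = min(1, 1.000) = 1.000
¬(b → b) = 1 − 1.000 = 0.000
c ∨ d = max(0.599, 0.999) = 0.999
¬(c ∨ d) = 1 − 0.999 = 0.001
¬(b → b) ⊕ ¬(c ∨ d) = min(1, 0.000 + 0.001) = min(1, 0.001) = 0.001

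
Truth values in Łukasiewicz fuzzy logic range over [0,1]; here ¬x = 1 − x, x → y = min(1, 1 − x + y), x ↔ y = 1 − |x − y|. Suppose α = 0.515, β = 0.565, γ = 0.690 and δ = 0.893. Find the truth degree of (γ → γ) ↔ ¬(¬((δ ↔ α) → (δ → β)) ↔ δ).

0.893

γ → γ = min(1, 1 − 0.690 + 0.690) = min(1, 1.000) = 1.000
δ ↔ α = 1 − |0.893 − 0.515| = 1 − 0.378 = 0.622
δ → β = min(1, 1 − 0.893 + 0.565) = min(1, 0.672) = 0.672
(δ ↔ α) → (δ → β) = min(1, 1 − 0.622 + 0.672) = min(1, 1.050) = 1.000
¬((δ ↔ α) → (δ → β)) = 1 − 1.000 = 0.000
¬((δ ↔ α) → (δ → β)) ↔ δ = 1 − |0.000 − 0.893| = 1 − 0.893 = 0.107
¬(¬((δ ↔ α) → (δ → β)) ↔ δ) = 1 − 0.107 = 0.893
(γ → γ) ↔ ¬(¬((δ ↔ α) → (δ → β)) ↔ δ) = 1 − |1.000 − 0.893| = 1 − 0.107 = 0.893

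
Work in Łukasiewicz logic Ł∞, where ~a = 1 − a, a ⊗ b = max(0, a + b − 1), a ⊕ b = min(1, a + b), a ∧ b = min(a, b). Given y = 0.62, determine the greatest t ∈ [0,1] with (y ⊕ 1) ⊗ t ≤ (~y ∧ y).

0.38

y ⊕ 1 = min(1, 0.62 + 1.00) = min(1, 1.62) = 1.00
So the left factor is y ⊕ 1 = 1.00.
~y = 1 − 0.62 = 0.38
~y ∧ y = min(0.38, 0.62) = 0.38
So the right-hand bound is ~y ∧ y = 0.38.
The residuum of the Łukasiewicz t-norm gives the supremum: min(1, 1 − 1.00 + 0.38).
1 − 1.00 + 0.38 = 0.38, so t = min(1, 0.38) = 0.38.
Check: 1.00 ⊗ 0.38 = max(0, 0.38) = 0.38 ≤ 0.38.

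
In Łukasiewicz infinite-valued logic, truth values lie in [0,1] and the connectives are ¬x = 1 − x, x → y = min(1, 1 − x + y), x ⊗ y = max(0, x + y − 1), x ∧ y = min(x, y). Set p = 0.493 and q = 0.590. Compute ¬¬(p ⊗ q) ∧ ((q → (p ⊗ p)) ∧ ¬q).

p ⊗ q = max(0, 0.493 + 0.590 − 1) = max(0, 0.083) = 0.083
¬(p ⊗ q) = 1 − 0.083 = 0.917
¬¬(p ⊗ q) = 1 − 0.917 = 0.083
p ⊗ p = max(0, 0.493 + 0.493 − 1) = max(0, -0.014) = 0.000
q → (p ⊗ p) = min(1, 1 − 0.590 + 0.000) = min(1, 0.410) = 0.410
¬q = 1 − 0.590 = 0.410
(q → (p ⊗ p)) ∧ ¬q = min(0.410, 0.410) = 0.410
¬¬(p ⊗ q) ∧ ((q → (p ⊗ p)) ∧ ¬q) = min(0.083, 0.410) = 0.083

0.083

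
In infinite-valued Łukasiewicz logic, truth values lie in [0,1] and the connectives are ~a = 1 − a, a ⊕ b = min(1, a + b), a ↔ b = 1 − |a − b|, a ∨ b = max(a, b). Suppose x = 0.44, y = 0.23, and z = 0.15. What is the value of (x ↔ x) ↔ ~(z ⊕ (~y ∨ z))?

0.08

x ↔ x = 1 − |0.44 − 0.44| = 1 − 0.00 = 1.00
~y = 1 − 0.23 = 0.77
~y ∨ z = max(0.77, 0.15) = 0.77
z ⊕ (~y ∨ z) = min(1, 0.15 + 0.77) = min(1, 0.92) = 0.92
~(z ⊕ (~y ∨ z)) = 1 − 0.92 = 0.08
(x ↔ x) ↔ ~(z ⊕ (~y ∨ z)) = 1 − |1.00 − 0.08| = 1 − 0.92 = 0.08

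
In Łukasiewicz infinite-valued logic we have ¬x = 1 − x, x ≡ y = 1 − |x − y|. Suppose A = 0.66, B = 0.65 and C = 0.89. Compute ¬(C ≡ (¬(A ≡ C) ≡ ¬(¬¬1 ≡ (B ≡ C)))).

0.10

A ≡ C = 1 − |0.66 − 0.89| = 1 − 0.23 = 0.77
¬(A ≡ C) = 1 − 0.77 = 0.23
¬1 = 1 − 1.00 = 0.00
¬¬1 = 1 − 0.00 = 1.00
B ≡ C = 1 − |0.65 − 0.89| = 1 − 0.24 = 0.76
¬¬1 ≡ (B ≡ C) = 1 − |1.00 − 0.76| = 1 − 0.24 = 0.76
¬(¬¬1 ≡ (B ≡ C)) = 1 − 0.76 = 0.24
¬(A ≡ C) ≡ ¬(¬¬1 ≡ (B ≡ C)) = 1 − |0.23 − 0.24| = 1 − 0.01 = 0.99
C ≡ (¬(A ≡ C) ≡ ¬(¬¬1 ≡ (B ≡ C))) = 1 − |0.89 − 0.99| = 1 − 0.10 = 0.90
¬(C ≡ (¬(A ≡ C) ≡ ¬(¬¬1 ≡ (B ≡ C)))) = 1 − 0.90 = 0.10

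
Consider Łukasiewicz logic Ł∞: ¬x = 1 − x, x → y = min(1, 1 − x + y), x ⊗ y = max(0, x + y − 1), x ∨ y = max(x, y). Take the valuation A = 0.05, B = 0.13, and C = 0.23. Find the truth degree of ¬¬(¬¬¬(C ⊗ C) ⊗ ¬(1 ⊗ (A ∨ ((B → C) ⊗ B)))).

0.87

C ⊗ C = max(0, 0.23 + 0.23 − 1) = max(0, -0.54) = 0.00
¬(C ⊗ C) = 1 − 0.00 = 1.00
¬¬(C ⊗ C) = 1 − 1.00 = 0.00
¬¬¬(C ⊗ C) = 1 − 0.00 = 1.00
B → C = min(1, 1 − 0.13 + 0.23) = min(1, 1.10) = 1.00
(B → C) ⊗ B = max(0, 1.00 + 0.13 − 1) = max(0, 0.13) = 0.13
A ∨ ((B → C) ⊗ B) = max(0.05, 0.13) = 0.13
1 ⊗ (A ∨ ((B → C) ⊗ B)) = max(0, 1.00 + 0.13 − 1) = max(0, 0.13) = 0.13
¬(1 ⊗ (A ∨ ((B → C) ⊗ B))) = 1 − 0.13 = 0.87
¬¬¬(C ⊗ C) ⊗ ¬(1 ⊗ (A ∨ ((B → C) ⊗ B))) = max(0, 1.00 + 0.87 − 1) = max(0, 0.87) = 0.87
¬(¬¬¬(C ⊗ C) ⊗ ¬(1 ⊗ (A ∨ ((B → C) ⊗ B)))) = 1 − 0.87 = 0.13
¬¬(¬¬¬(C ⊗ C) ⊗ ¬(1 ⊗ (A ∨ ((B → C) ⊗ B)))) = 1 − 0.13 = 0.87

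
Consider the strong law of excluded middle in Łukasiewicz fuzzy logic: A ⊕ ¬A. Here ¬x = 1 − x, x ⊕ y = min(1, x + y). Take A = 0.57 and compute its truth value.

1.00

¬A = 1 − 0.57 = 0.43
A ⊕ ¬A = min(1, 0.57 + 0.43) = min(1, 1.00) = 1.00
(As expected: always 1 in Ł∞ since a ⊕ (1−a) = 1.)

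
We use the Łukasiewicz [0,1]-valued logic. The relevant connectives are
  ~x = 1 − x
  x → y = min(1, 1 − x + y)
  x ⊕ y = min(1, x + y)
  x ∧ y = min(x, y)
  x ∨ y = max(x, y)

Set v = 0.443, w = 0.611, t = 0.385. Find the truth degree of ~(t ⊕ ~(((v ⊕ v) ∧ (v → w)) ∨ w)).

0.501

v ⊕ v = min(1, 0.443 + 0.443) = min(1, 0.886) = 0.886
v → w = min(1, 1 − 0.443 + 0.611) = min(1, 1.168) = 1.000
(v ⊕ v) ∧ (v → w) = min(0.886, 1.000) = 0.886
((v ⊕ v) ∧ (v → w)) ∨ w = max(0.886, 0.611) = 0.886
~(((v ⊕ v) ∧ (v → w)) ∨ w) = 1 − 0.886 = 0.114
t ⊕ ~(((v ⊕ v) ∧ (v → w)) ∨ w) = min(1, 0.385 + 0.114) = min(1, 0.499) = 0.499
~(t ⊕ ~(((v ⊕ v) ∧ (v → w)) ∨ w)) = 1 − 0.499 = 0.501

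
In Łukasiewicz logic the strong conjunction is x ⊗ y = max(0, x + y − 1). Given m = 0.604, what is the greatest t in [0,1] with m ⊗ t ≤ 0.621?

The residuum of the Łukasiewicz t-norm gives the supremum: min(1, 1 − 0.604 + 0.621).
1 − 0.604 + 0.621 = 1.017, so t = min(1, 1.017) = 1.000.
Check: 0.604 ⊗ 1.000 = max(0, 0.604) = 0.604 ≤ 0.621.

1.000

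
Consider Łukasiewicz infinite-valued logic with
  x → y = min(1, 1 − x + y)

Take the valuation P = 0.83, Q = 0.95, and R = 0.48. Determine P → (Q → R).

0.70

Q → R = min(1, 1 − 0.95 + 0.48) = min(1, 0.53) = 0.53
P → (Q → R) = min(1, 1 − 0.83 + 0.53) = min(1, 0.70) = 0.70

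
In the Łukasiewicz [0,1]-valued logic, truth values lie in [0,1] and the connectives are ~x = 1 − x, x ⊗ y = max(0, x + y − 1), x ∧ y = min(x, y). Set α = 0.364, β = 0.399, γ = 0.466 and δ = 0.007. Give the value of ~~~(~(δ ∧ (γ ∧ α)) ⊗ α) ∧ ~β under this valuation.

γ ∧ α = min(0.466, 0.364) = 0.364
δ ∧ (γ ∧ α) = min(0.007, 0.364) = 0.007
~(δ ∧ (γ ∧ α)) = 1 − 0.007 = 0.993
~(δ ∧ (γ ∧ α)) ⊗ α = max(0, 0.993 + 0.364 − 1) = max(0, 0.357) = 0.357
~(~(δ ∧ (γ ∧ α)) ⊗ α) = 1 − 0.357 = 0.643
~~(~(δ ∧ (γ ∧ α)) ⊗ α) = 1 − 0.643 = 0.357
~~~(~(δ ∧ (γ ∧ α)) ⊗ α) = 1 − 0.357 = 0.643
~β = 1 − 0.399 = 0.601
~~~(~(δ ∧ (γ ∧ α)) ⊗ α) ∧ ~β = min(0.643, 0.601) = 0.601

0.601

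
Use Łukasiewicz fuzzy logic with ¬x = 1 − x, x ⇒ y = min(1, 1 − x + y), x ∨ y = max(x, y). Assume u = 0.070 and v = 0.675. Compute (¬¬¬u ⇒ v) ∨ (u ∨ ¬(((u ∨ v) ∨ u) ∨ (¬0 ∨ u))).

0.745

¬u = 1 − 0.070 = 0.930
¬¬u = 1 − 0.930 = 0.070
¬¬¬u = 1 − 0.070 = 0.930
¬¬¬u ⇒ v = min(1, 1 − 0.930 + 0.675) = min(1, 0.745) = 0.745
u ∨ v = max(0.070, 0.675) = 0.675
(u ∨ v) ∨ u = max(0.675, 0.070) = 0.675
¬0 = 1 − 0.000 = 1.000
¬0 ∨ u = max(1.000, 0.070) = 1.000
((u ∨ v) ∨ u) ∨ (¬0 ∨ u) = max(0.675, 1.000) = 1.000
¬(((u ∨ v) ∨ u) ∨ (¬0 ∨ u)) = 1 − 1.000 = 0.000
u ∨ ¬(((u ∨ v) ∨ u) ∨ (¬0 ∨ u)) = max(0.070, 0.000) = 0.070
(¬¬¬u ⇒ v) ∨ (u ∨ ¬(((u ∨ v) ∨ u) ∨ (¬0 ∨ u))) = max(0.745, 0.070) = 0.745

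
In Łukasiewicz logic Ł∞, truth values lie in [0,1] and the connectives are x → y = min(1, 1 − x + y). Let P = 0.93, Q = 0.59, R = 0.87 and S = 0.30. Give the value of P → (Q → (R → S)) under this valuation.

0.91

R → S = min(1, 1 − 0.87 + 0.30) = min(1, 0.43) = 0.43
Q → (R → S) = min(1, 1 − 0.59 + 0.43) = min(1, 0.84) = 0.84
P → (Q → (R → S)) = min(1, 1 − 0.93 + 0.84) = min(1, 0.91) = 0.91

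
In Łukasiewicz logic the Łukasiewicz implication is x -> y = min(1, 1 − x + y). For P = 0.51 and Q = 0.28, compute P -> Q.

P -> Q = min(1, 1 − 0.51 + 0.28) = min(1, 0.77) = 0.77
For comparison, the Gödel implication (1 if x ≤ y else y) would give 0.28.

0.77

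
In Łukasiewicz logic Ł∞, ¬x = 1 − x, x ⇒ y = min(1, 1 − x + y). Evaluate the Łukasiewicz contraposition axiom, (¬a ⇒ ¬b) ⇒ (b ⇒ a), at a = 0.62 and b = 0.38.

¬a = 1 − 0.62 = 0.38
¬b = 1 − 0.38 = 0.62
¬a ⇒ ¬b = min(1, 1 − 0.38 + 0.62) = min(1, 1.24) = 1.00
b ⇒ a = min(1, 1 − 0.38 + 0.62) = min(1, 1.24) = 1.00
(¬a ⇒ ¬b) ⇒ (b ⇒ a) = min(1, 1 − 1.00 + 1.00) = min(1, 1.00) = 1.00
(As expected: an axiom of Ł∞, always 1.)

1.00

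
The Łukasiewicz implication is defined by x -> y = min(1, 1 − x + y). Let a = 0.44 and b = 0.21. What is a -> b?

0.77

a -> b = min(1, 1 − 0.44 + 0.21) = min(1, 0.77) = 0.77
For comparison, the Gödel implication (1 if x ≤ y else y) would give 0.21.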